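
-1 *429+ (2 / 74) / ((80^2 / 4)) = -25396799 / 59200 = -429.00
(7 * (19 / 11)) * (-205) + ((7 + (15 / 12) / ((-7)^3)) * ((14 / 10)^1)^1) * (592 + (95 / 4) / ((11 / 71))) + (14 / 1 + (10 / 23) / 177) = 848823826177 / 175541520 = 4835.46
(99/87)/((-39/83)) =-913/377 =-2.42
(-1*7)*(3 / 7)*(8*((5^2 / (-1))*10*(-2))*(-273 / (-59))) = -3276000 / 59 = -55525.42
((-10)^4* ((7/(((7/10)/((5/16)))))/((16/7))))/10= 21875/16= 1367.19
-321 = -321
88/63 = 1.40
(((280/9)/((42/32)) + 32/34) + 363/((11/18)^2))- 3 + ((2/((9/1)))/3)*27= 457001/459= 995.64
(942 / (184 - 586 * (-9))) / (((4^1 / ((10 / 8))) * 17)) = 2355 / 742288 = 0.00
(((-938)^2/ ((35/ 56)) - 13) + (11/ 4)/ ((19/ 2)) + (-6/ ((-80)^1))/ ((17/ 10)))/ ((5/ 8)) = 2252380.37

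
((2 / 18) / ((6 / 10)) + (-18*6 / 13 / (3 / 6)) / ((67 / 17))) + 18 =328517 / 23517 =13.97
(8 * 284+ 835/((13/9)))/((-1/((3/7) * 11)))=-174669/13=-13436.08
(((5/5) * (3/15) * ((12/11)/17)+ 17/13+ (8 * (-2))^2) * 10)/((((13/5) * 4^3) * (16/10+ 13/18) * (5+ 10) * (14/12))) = 140747895/369881512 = 0.38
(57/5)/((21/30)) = 16.29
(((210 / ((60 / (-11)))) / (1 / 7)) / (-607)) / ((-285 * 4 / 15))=-539 / 92264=-0.01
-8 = -8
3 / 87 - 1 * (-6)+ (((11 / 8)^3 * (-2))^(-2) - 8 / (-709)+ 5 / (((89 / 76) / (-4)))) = -35646822111773 / 3241830849169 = -11.00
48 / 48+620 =621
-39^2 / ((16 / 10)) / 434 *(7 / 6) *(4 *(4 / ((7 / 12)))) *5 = -76050 / 217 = -350.46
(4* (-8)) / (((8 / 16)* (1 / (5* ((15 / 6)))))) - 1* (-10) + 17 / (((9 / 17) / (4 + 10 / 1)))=-3064 / 9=-340.44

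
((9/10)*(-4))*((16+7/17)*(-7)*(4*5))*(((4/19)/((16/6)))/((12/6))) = 105462/323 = 326.51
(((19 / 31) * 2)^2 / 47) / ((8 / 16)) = 2888 / 45167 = 0.06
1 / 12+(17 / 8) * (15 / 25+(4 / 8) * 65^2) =1077701 / 240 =4490.42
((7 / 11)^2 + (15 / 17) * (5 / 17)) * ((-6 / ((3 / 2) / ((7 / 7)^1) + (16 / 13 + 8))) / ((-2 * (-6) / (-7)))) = 2114476 / 9756351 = 0.22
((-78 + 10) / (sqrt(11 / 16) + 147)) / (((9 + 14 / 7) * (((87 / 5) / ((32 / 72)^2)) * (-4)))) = 1066240 / 8933394987 - 5440 * sqrt(11) / 26800184961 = 0.00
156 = 156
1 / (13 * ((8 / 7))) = 7 / 104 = 0.07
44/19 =2.32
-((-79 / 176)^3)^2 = -243087455521 / 29721861554176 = -0.01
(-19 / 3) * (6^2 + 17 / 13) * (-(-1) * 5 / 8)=-46075 / 312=-147.68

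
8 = 8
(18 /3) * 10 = 60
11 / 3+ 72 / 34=295 / 51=5.78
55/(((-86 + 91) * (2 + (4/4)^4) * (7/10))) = 110/21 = 5.24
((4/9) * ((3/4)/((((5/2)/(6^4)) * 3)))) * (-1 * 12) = -3456/5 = -691.20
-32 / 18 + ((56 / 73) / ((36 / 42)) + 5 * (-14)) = -46570 / 657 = -70.88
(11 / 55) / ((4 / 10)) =1 / 2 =0.50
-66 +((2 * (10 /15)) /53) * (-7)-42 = -108.18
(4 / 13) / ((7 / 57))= 228 / 91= 2.51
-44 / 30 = -1.47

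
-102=-102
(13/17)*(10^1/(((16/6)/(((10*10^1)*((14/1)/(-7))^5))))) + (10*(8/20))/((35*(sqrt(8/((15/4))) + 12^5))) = -31693950809481696/3453827973001 - sqrt(30)/2031663513530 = -9176.47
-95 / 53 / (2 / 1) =-0.90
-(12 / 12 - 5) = 4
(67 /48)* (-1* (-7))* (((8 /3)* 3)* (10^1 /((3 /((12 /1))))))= 9380 /3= 3126.67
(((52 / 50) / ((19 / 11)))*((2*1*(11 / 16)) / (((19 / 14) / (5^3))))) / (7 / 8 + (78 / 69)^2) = 116496380 / 3289071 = 35.42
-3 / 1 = -3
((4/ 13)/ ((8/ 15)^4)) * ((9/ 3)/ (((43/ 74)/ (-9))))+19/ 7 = -348582673/ 2003456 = -173.99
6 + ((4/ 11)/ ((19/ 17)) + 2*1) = 1740/ 209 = 8.33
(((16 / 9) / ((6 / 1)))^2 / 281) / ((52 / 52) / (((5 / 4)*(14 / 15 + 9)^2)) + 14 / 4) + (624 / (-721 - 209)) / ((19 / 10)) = -6635338772272 / 18794232653787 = -0.35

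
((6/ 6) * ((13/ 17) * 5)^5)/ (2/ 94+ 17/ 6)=65440391250/ 228596977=286.27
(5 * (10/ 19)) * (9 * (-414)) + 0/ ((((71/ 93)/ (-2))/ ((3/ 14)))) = -186300/ 19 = -9805.26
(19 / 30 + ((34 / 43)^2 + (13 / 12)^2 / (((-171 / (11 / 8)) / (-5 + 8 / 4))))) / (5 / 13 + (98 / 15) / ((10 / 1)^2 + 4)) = 10155574507 / 3531087072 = 2.88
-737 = -737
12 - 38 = -26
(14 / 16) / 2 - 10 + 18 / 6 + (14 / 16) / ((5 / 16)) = -301 / 80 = -3.76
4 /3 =1.33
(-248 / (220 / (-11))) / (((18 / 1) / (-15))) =-31 / 3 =-10.33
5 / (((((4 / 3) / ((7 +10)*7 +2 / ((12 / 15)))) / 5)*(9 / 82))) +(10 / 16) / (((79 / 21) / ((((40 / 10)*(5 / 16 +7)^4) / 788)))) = 169380176142105 / 8159494144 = 20758.66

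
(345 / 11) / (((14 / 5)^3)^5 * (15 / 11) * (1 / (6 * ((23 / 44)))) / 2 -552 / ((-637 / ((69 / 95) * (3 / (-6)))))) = 586165191650390625 / 20711241384389425755292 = 0.00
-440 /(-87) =440 /87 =5.06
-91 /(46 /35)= -3185 /46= -69.24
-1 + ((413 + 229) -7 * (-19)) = 774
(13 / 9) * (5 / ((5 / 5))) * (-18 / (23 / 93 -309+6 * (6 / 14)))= 42315 / 99662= 0.42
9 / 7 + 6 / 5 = 87 / 35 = 2.49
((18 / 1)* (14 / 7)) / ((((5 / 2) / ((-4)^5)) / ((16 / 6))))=-196608 / 5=-39321.60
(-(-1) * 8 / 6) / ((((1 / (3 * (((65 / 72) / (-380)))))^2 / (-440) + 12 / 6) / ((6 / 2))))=-18590 / 198641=-0.09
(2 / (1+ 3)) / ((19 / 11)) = 11 / 38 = 0.29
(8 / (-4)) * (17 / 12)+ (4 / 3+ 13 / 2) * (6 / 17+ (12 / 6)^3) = 6385 / 102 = 62.60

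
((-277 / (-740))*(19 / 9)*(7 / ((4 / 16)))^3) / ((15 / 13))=15034.37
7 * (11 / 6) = 77 / 6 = 12.83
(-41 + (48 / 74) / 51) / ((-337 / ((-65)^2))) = 108924725 / 211973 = 513.86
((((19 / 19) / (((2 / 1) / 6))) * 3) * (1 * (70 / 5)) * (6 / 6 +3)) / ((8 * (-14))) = -9 / 2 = -4.50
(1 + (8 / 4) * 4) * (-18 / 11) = -14.73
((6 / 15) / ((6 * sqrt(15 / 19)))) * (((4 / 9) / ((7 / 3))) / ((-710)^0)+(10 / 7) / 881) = 3554 * sqrt(285) / 4162725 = 0.01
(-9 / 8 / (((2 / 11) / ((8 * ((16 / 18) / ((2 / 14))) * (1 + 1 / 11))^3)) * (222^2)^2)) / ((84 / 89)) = -71450624 / 165317867649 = -0.00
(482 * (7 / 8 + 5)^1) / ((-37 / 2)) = -11327 / 74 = -153.07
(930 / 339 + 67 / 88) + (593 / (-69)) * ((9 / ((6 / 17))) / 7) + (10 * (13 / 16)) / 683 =-3798562181 / 136684009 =-27.79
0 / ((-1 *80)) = 0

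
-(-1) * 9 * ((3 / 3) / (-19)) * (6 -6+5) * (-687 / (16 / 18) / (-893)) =-278235 / 135736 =-2.05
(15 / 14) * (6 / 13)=0.49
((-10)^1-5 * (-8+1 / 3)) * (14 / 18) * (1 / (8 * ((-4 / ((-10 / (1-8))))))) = -425 / 432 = -0.98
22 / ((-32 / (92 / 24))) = -253 / 96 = -2.64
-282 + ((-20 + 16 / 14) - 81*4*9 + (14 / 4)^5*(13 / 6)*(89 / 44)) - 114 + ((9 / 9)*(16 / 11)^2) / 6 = -223053683 / 216832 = -1028.69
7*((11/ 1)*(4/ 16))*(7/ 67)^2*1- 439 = -438.79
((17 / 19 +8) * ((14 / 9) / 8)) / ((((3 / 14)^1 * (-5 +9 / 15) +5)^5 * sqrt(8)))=62133378125 * sqrt(2) / 157963888138752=0.00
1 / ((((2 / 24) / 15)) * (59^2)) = 180 / 3481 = 0.05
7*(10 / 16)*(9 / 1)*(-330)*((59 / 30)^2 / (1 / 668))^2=-26021463231533 / 300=-86738210771.78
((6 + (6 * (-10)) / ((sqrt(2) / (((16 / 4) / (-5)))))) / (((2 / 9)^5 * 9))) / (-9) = -2187 * sqrt(2) / 4 - 2187 / 16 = -909.91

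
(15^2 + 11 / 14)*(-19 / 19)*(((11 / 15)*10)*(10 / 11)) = -31610 / 21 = -1505.24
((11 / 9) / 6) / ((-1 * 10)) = -11 / 540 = -0.02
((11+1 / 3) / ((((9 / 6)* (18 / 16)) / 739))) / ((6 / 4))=804032 / 243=3308.77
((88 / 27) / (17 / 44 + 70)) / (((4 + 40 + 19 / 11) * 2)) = 21296 / 42060357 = 0.00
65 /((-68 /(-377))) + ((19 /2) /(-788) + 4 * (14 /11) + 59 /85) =539530169 /1473560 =366.14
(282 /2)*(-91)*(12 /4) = -38493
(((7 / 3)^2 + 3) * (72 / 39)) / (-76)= -8 / 39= -0.21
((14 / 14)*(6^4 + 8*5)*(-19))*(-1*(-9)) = -228456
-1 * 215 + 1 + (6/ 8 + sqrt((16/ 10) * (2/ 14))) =-853/ 4 + 2 * sqrt(70)/ 35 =-212.77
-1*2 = -2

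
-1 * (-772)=772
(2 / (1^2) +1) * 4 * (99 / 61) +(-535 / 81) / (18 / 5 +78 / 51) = 39181433 / 2154276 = 18.19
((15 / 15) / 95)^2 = 1 / 9025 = 0.00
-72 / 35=-2.06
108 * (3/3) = 108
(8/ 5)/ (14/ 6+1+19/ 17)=408/ 1135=0.36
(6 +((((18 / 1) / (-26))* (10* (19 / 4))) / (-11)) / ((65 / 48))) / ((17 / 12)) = 183096 / 31603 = 5.79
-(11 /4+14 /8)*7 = -63 /2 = -31.50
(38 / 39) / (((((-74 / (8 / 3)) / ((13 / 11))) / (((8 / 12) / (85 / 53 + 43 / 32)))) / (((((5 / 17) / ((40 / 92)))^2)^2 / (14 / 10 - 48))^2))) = -3942958108898350 / 20803888774953394224939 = -0.00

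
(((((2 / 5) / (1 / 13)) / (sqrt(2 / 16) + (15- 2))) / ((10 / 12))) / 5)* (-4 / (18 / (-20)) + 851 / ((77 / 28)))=168059008 / 5572875- 3231904* sqrt(2) / 5572875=29.34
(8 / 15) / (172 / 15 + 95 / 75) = 8 / 191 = 0.04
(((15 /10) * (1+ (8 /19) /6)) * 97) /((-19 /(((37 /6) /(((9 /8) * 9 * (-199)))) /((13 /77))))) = 33715066 /226939401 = 0.15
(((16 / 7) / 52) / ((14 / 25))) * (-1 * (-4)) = 200 / 637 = 0.31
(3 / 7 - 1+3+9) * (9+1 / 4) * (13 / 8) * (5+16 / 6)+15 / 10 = 27689 / 21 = 1318.52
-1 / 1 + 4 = 3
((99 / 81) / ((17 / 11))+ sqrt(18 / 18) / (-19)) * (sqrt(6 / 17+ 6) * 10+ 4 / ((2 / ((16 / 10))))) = 20.97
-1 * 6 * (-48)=288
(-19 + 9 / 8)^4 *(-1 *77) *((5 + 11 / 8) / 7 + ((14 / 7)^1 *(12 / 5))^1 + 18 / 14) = -54998561.65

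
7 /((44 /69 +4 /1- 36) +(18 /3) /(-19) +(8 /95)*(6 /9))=-0.22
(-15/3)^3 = -125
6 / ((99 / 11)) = 2 / 3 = 0.67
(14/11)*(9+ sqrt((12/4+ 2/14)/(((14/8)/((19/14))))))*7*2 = 8*sqrt(1463)/11+ 1764/11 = 188.18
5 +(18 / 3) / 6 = 6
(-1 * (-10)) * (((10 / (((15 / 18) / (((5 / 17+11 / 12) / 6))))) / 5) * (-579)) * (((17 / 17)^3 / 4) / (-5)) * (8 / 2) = 47671 / 85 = 560.84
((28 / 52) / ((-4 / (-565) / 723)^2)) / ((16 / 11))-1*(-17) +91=12848849066349 / 3328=3860832051.19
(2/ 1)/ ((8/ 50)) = 25/ 2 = 12.50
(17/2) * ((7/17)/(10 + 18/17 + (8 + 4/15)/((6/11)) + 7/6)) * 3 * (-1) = -0.38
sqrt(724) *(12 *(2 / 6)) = 8 *sqrt(181) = 107.63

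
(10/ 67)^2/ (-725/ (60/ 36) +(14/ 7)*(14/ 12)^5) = -388800/ 7516709297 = -0.00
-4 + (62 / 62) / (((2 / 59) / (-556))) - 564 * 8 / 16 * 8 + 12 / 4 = -18659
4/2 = 2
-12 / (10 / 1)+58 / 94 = -137 / 235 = -0.58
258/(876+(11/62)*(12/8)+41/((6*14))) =167958/570767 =0.29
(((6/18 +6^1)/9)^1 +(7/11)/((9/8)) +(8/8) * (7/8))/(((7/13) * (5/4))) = 13247/4158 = 3.19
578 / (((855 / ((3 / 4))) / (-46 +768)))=5491 / 15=366.07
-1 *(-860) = 860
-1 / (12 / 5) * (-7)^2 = -245 / 12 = -20.42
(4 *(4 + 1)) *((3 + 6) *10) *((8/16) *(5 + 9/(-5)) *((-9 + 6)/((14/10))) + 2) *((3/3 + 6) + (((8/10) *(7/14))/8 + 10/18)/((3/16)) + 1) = -606400/21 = -28876.19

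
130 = 130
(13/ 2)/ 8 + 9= 157/ 16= 9.81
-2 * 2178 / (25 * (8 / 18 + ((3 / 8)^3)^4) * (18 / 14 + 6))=-6286182853902336 / 116825143213025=-53.81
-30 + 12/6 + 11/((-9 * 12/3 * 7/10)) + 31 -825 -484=-164611/126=-1306.44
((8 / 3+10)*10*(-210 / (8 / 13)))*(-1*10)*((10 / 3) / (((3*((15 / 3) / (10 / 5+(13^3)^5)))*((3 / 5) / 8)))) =590002726809086148740000 / 9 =65555858534342905415555.56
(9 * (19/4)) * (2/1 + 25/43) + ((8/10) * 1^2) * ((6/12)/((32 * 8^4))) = 1554923563/14090240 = 110.35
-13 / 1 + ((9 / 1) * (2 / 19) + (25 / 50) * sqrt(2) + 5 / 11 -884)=-187180 / 209 + sqrt(2) / 2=-894.89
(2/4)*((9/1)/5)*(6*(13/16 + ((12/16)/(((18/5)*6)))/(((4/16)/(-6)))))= -9/80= -0.11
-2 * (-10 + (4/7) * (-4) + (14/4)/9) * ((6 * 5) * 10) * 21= 149900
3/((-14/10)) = -2.14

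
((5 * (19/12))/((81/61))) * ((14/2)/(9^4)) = 40565/6377292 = 0.01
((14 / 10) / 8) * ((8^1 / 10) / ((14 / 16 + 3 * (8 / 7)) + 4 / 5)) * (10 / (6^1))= 196 / 4287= 0.05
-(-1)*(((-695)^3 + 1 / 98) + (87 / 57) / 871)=-544442783160359 / 1621802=-335702374.99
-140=-140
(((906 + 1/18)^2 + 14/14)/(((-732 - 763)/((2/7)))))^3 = -150541268232268930859081/38980977788339496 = -3861916.16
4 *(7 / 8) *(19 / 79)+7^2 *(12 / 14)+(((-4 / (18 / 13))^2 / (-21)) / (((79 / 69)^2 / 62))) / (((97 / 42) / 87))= -2416275427 / 3632262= -665.23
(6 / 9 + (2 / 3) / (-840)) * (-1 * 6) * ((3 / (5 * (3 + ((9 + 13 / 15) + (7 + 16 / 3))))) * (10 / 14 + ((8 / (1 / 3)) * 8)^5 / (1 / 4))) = -99279483833.01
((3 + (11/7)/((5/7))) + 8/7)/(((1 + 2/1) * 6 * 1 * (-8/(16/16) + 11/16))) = -0.05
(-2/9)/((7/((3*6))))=-0.57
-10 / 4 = -5 / 2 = -2.50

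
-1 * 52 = -52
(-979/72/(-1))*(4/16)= 979/288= 3.40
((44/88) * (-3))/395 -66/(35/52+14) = -2713569/602770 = -4.50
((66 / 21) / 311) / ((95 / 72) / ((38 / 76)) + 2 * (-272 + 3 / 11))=-8712 / 466232851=-0.00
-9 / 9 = -1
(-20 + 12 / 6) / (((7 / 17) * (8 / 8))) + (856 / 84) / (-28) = -12959 / 294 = -44.08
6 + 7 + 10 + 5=28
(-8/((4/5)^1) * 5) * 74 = -3700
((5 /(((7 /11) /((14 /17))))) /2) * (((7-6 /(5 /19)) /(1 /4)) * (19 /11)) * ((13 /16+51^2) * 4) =-62485129 /17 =-3675595.82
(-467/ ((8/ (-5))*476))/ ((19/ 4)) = 2335/ 18088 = 0.13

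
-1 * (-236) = 236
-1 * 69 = -69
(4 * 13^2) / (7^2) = 13.80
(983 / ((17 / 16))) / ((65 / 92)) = 1446976 / 1105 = 1309.48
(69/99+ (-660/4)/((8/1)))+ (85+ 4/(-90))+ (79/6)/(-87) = 7450381/114840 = 64.88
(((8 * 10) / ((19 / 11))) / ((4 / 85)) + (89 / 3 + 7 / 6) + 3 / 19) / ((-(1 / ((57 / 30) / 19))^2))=-115733 / 11400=-10.15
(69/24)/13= 23/104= 0.22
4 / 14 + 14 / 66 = 115 / 231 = 0.50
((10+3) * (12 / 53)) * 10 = 1560 / 53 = 29.43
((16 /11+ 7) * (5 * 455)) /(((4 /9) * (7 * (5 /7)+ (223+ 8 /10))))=732375 /3872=189.15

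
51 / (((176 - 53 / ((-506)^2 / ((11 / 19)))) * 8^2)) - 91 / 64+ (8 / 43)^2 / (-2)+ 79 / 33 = 17151577880443 / 17879535225024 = 0.96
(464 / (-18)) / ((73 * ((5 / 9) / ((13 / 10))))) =-1508 / 1825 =-0.83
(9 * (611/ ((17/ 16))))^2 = 7741184256/ 289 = 26786104.69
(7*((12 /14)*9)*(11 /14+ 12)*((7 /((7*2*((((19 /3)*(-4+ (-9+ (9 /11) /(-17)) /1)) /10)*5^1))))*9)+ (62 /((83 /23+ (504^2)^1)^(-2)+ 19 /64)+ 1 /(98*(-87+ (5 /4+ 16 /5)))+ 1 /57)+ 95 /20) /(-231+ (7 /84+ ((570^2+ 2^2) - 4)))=0.00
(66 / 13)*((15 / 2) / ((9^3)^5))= 55 / 297398301914493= 0.00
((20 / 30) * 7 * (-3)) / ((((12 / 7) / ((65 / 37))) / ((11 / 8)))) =-35035 / 1776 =-19.73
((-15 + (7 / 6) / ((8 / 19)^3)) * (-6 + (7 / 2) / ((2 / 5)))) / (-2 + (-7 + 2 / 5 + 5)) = -106315 / 221184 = -0.48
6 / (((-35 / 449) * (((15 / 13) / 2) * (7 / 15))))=-70044 / 245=-285.89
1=1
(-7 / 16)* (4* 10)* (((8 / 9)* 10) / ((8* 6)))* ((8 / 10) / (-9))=70 / 243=0.29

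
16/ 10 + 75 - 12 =323/ 5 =64.60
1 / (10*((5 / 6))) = 3 / 25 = 0.12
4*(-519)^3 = -559193436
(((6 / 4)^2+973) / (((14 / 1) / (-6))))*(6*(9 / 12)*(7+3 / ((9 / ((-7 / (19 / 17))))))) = -175545 / 19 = -9239.21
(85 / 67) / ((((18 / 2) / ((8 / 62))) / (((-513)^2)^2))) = 2616410407860 / 2077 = 1259706503.54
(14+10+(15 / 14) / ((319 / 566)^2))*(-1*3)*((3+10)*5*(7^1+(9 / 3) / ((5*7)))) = -188589666096 / 4986289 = -37821.65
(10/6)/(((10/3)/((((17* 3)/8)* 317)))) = 16167/16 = 1010.44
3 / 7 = 0.43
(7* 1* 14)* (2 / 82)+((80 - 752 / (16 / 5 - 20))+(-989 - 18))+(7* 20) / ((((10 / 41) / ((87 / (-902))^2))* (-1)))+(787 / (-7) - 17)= -30201071 / 29766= -1014.62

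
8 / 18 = 4 / 9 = 0.44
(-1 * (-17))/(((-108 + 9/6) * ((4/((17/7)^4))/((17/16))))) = -24137569/16365216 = -1.47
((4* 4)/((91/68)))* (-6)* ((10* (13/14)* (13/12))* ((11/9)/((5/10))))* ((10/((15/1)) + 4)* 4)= -6223360/189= -32927.83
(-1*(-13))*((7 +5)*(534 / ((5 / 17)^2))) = 24074856 / 25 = 962994.24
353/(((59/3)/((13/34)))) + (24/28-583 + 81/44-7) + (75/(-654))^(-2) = -97388413949/193077500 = -504.40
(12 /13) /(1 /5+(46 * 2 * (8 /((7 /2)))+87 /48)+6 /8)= 2240 /516997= 0.00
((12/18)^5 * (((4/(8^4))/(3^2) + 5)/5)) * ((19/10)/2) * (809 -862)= -46403567/6998400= -6.63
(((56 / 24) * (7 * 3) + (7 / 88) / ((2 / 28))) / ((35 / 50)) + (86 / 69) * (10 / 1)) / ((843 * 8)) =127595 / 10237392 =0.01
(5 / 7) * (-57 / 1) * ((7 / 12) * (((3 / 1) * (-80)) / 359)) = 5700 / 359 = 15.88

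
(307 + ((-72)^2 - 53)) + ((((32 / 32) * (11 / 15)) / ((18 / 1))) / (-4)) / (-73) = 428731931 / 78840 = 5438.00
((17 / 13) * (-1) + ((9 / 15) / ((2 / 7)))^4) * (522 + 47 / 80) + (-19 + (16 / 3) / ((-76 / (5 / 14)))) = 39259055385229 / 4149600000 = 9460.93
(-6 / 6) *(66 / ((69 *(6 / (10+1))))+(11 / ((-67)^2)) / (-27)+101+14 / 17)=-4908555595 / 47390373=-103.58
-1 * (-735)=735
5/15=1/3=0.33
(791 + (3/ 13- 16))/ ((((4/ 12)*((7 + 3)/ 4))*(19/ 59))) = 3567612/ 1235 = 2888.75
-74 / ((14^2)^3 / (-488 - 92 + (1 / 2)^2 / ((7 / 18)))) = 300107 / 52706752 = 0.01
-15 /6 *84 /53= -210 /53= -3.96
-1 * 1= -1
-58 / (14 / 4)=-116 / 7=-16.57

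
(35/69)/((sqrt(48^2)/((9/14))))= 5/736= 0.01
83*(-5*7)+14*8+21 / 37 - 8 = -103616 / 37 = -2800.43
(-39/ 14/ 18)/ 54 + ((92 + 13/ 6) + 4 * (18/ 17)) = 7587751/ 77112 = 98.40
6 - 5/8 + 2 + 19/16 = 137/16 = 8.56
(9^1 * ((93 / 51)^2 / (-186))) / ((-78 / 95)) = 2945 / 15028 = 0.20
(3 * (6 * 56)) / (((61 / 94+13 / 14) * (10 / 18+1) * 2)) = 35532 / 173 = 205.39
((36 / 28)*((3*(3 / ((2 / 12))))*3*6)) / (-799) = -8748 / 5593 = -1.56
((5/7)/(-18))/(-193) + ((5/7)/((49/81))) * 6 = 8442065/1191582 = 7.08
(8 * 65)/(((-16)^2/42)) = 1365/16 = 85.31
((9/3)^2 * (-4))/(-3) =12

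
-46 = -46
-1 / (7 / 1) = -0.14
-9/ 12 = -3/ 4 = -0.75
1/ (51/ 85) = 5/ 3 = 1.67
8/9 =0.89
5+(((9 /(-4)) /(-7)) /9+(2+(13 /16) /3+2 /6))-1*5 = 887 /336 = 2.64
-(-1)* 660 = 660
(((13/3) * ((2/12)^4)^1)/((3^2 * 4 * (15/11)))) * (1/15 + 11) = 11869/15746400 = 0.00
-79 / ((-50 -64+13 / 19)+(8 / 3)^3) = 40527 / 48403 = 0.84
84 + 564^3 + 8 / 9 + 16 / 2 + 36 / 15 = 8073280768 / 45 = 179406239.29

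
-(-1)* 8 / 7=8 / 7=1.14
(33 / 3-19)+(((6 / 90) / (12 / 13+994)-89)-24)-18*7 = -47920457 / 194010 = -247.00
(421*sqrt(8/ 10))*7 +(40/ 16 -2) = 1/ 2 +5894*sqrt(5)/ 5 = 2636.38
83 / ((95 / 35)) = 30.58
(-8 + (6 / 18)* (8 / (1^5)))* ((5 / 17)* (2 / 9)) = -160 / 459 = -0.35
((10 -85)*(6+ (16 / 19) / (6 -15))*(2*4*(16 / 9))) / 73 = -3232000 / 37449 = -86.30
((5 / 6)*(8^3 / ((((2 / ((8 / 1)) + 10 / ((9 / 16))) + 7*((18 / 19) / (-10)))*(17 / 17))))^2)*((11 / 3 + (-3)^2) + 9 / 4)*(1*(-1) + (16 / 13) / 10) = -434497742438400 / 45848604997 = -9476.79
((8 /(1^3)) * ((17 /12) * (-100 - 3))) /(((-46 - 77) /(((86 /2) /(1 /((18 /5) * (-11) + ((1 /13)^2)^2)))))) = -851574822778 /52695045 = -16160.43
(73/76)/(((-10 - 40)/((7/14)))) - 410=-410.01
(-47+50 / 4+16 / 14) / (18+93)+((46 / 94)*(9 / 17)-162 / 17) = -9.57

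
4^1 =4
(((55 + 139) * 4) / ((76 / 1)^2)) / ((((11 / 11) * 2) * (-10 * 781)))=-97 / 11277640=-0.00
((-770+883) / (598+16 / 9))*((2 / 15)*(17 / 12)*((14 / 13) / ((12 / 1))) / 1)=13447 / 4210440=0.00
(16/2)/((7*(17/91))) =104/17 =6.12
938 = 938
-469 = -469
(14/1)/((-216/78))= -91/18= -5.06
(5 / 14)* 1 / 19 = 5 / 266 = 0.02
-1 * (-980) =980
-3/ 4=-0.75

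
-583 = -583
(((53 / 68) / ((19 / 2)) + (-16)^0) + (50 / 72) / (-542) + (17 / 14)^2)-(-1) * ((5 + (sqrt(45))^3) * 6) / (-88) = 7522079627 / 3396980664-405 * sqrt(5) / 44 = -18.37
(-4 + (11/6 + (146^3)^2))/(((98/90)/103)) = 12826224253245405/14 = 916158875231814.64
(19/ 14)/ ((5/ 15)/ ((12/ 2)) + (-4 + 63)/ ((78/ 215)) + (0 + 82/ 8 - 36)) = 4446/ 448595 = 0.01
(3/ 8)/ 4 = 0.09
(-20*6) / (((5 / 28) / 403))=-270816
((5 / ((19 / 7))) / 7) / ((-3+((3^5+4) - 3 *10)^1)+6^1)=1 / 836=0.00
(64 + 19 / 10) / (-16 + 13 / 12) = -3954 / 895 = -4.42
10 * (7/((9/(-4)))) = -280/9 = -31.11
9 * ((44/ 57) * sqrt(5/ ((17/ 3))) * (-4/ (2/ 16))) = -4224 * sqrt(255)/ 323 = -208.83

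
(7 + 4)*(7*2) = 154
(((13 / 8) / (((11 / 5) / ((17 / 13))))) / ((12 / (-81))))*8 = -52.16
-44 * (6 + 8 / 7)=-2200 / 7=-314.29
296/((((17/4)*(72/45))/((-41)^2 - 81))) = 1184000/17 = 69647.06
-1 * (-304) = 304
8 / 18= 4 / 9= 0.44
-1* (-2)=2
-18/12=-3/2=-1.50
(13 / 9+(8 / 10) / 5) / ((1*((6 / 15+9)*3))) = 361 / 6345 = 0.06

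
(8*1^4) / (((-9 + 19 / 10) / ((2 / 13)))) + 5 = 4455 / 923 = 4.83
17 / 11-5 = -38 / 11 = -3.45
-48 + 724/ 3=580/ 3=193.33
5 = 5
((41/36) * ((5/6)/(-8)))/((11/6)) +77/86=113153/136224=0.83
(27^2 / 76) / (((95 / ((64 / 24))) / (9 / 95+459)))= 21196404 / 171475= 123.61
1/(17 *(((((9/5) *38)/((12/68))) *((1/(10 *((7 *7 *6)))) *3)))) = 2450/16473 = 0.15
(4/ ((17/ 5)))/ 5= 4/ 17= 0.24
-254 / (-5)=254 / 5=50.80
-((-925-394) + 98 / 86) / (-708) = -14167 / 7611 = -1.86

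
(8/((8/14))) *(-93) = -1302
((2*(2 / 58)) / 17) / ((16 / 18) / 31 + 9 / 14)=7812 / 1293139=0.01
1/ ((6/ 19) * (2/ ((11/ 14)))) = 209/ 168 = 1.24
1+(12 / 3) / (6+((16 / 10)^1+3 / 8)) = 479 / 319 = 1.50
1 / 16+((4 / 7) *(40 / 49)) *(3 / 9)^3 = 11821 / 148176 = 0.08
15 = 15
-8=-8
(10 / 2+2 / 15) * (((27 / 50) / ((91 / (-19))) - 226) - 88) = -15721343 / 9750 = -1612.45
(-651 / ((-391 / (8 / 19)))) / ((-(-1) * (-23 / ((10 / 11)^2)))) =-520800 / 20674907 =-0.03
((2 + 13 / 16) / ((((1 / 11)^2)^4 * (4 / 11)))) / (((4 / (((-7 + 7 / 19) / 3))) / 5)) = -4581127812.49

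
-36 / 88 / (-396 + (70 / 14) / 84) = 378 / 365849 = 0.00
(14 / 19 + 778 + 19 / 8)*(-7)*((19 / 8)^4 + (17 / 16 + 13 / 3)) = -203469.78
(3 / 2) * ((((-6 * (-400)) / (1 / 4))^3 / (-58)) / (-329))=663552000000 / 9541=69547426.89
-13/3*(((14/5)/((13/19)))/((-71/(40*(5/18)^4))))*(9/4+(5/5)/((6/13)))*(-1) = -4405625/16769916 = -0.26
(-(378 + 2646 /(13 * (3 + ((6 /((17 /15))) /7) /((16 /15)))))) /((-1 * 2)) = 3311721 /15301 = 216.44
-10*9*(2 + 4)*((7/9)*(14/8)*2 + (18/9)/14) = -1547.14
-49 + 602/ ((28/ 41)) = 1665/ 2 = 832.50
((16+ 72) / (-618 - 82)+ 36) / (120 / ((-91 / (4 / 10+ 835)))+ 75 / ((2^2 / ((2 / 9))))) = -489684 / 14980325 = -0.03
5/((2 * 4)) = 5/8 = 0.62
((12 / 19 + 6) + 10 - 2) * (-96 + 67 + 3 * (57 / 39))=-88960 / 247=-360.16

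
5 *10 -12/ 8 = 97/ 2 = 48.50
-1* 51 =-51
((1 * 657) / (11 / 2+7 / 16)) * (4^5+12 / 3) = 10806336 / 95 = 113750.91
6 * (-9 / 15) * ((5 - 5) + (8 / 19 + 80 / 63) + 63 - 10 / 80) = -618283 / 2660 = -232.44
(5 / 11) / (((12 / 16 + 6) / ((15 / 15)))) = 20 / 297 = 0.07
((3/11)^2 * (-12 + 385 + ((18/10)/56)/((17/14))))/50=0.55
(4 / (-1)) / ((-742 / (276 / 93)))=184 / 11501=0.02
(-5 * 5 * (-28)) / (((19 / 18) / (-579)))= -7295400 / 19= -383968.42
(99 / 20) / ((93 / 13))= 429 / 620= 0.69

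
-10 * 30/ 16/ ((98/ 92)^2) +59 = 101984/ 2401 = 42.48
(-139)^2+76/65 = 1255941/65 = 19322.17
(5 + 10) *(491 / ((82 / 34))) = 125205 / 41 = 3053.78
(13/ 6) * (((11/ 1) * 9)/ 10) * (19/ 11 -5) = -70.20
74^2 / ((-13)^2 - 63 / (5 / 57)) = -13690 / 1373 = -9.97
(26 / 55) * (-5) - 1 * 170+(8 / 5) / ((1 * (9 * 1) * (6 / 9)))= -28396 / 165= -172.10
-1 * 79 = -79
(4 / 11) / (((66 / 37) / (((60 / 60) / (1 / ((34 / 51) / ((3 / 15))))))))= 740 / 1089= 0.68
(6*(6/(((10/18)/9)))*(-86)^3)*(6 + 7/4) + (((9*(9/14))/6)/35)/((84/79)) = -78885771736761/27440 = -2874845908.77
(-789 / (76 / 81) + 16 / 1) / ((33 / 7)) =-438851 / 2508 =-174.98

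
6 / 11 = 0.55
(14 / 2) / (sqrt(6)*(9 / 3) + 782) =0.01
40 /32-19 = -71 /4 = -17.75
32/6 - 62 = -170/3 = -56.67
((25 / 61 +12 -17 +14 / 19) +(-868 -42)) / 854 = -75654 / 70699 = -1.07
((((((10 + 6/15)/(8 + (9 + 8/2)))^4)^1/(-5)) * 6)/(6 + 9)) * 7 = -14623232/434109375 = -0.03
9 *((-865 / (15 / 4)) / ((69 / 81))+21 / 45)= -279777 / 115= -2432.84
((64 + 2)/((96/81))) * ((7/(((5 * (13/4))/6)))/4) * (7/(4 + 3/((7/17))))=916839/41080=22.32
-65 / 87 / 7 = -65 / 609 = -0.11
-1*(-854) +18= 872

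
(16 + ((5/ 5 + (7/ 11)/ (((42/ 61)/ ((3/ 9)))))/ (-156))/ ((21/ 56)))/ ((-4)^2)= 185069/ 185328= 1.00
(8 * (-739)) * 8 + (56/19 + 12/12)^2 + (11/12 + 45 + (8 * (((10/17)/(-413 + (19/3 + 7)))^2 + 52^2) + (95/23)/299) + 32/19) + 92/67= -21228963325634389476439/829274829991911732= -25599.43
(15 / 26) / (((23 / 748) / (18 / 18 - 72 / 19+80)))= 8229870 / 5681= 1448.67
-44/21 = -2.10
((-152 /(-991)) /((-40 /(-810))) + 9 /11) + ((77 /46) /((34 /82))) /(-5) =132843613 /42622910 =3.12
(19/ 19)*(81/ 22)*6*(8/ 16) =243/ 22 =11.05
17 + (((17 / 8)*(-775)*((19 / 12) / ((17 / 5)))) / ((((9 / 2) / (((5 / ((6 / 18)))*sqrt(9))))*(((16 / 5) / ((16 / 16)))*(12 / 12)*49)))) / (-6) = 5679089 / 225792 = 25.15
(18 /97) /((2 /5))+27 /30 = 1323 /970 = 1.36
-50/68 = -25/34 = -0.74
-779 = -779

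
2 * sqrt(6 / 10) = 2 * sqrt(15) / 5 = 1.55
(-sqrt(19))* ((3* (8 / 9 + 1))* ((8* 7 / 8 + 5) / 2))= -34* sqrt(19)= -148.20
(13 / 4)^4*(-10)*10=-714025 / 64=-11156.64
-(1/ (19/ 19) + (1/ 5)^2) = -26/ 25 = -1.04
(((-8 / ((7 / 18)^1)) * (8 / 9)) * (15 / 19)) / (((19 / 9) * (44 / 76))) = -17280 / 1463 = -11.81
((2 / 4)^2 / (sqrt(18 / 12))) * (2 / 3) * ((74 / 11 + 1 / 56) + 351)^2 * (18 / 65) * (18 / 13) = 437070398769 * sqrt(6) / 160320160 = 6677.88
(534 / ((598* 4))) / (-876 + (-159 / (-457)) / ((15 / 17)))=-610095 / 2392907764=-0.00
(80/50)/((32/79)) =79/20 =3.95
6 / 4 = 3 / 2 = 1.50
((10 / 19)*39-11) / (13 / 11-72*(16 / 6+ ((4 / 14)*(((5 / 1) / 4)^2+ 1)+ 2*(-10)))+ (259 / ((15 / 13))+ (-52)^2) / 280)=8362200 / 1059439943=0.01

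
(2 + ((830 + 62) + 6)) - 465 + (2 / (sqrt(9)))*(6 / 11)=4789 / 11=435.36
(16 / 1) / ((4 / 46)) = 184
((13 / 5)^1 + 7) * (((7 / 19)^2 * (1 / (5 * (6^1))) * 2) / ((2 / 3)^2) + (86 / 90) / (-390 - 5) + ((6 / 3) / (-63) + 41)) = 9818636468 / 24954125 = 393.47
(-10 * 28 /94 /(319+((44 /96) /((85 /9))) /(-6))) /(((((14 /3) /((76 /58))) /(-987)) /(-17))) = -553492800 /12581041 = -43.99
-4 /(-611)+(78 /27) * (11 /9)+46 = 2451656 /49491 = 49.54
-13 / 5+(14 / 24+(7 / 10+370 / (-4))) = -5629 / 60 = -93.82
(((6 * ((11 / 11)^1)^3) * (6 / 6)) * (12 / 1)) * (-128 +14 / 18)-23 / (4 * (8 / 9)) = -293327 / 32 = -9166.47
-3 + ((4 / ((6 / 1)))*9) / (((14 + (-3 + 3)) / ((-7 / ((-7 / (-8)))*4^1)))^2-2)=-2925 / 463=-6.32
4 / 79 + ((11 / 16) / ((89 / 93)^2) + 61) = 618763709 / 10012144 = 61.80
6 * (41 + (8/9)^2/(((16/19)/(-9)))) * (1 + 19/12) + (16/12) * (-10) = 8843/18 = 491.28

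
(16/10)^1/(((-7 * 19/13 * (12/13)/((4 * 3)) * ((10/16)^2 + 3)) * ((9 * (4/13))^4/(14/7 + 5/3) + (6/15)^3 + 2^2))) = -169903676800/5696114236337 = -0.03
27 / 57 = 9 / 19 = 0.47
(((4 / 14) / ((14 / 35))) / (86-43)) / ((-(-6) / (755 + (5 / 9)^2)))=21850 / 10449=2.09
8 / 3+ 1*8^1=32 / 3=10.67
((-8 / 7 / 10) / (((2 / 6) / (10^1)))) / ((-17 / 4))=96 / 119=0.81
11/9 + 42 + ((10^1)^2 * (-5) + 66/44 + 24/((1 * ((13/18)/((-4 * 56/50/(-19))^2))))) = -23939417231/52796250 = -453.43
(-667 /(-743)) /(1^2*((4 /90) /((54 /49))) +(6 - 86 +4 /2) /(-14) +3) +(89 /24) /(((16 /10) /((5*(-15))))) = -605054421185 /3482851136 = -173.72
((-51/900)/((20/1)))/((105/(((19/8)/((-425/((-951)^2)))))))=1909291/14000000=0.14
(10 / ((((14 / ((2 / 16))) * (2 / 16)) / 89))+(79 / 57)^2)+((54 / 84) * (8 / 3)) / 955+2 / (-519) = 246078685994 / 3757484745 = 65.49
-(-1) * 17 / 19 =17 / 19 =0.89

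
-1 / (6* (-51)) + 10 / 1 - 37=-8261 / 306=-27.00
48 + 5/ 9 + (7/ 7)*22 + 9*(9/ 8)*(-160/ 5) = -2281/ 9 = -253.44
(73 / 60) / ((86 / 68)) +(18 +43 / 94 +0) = 588701 / 30315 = 19.42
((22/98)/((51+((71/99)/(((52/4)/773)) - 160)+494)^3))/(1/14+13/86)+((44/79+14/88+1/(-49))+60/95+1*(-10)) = -78376452129642833353398359/9037066067697541419183176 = -8.67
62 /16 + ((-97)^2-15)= 75183 /8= 9397.88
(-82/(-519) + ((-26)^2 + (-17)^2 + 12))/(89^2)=507145/4110999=0.12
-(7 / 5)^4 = -2401 / 625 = -3.84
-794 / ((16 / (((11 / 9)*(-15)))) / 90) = 81881.25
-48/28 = -12/7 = -1.71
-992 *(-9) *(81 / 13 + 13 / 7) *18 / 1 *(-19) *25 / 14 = -28091059200 / 637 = -44098994.03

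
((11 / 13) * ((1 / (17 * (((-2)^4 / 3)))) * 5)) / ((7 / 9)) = 0.06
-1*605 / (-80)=121 / 16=7.56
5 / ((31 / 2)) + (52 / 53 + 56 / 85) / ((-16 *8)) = 1384343 / 4468960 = 0.31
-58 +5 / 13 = -749 / 13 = -57.62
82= 82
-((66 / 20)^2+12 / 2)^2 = -2852721 / 10000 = -285.27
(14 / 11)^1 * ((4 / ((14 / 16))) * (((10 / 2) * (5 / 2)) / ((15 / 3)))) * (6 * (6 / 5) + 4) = 1792 / 11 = 162.91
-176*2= -352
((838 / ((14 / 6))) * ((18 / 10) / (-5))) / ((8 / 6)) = -96.97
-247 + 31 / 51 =-12566 / 51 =-246.39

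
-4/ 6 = -2/ 3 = -0.67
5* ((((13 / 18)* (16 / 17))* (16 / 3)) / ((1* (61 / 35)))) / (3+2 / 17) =291200 / 87291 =3.34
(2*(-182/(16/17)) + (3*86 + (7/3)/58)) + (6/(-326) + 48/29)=-7208089/56724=-127.07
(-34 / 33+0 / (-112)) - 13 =-463 / 33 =-14.03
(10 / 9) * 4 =40 / 9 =4.44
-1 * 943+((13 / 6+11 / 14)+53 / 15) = -32778 / 35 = -936.51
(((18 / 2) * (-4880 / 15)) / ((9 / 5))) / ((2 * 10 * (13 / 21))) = -1708 / 13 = -131.38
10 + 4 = 14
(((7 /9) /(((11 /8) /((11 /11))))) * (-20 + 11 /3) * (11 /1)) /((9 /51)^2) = -793016 /243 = -3263.44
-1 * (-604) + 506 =1110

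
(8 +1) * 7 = 63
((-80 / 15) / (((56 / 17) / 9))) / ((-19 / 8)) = 816 / 133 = 6.14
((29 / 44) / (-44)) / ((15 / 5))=-29 / 5808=-0.00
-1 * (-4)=4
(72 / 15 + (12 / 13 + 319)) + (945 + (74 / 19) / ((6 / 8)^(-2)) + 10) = 12665309 / 9880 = 1281.91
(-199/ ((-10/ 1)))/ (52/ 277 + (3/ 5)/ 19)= 90.74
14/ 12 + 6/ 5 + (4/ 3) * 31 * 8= 9991/ 30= 333.03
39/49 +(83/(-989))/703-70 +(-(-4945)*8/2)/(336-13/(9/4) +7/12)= -3818106469136/405716800447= -9.41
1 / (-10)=-1 / 10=-0.10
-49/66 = -0.74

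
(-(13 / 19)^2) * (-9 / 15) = 507 / 1805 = 0.28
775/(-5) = -155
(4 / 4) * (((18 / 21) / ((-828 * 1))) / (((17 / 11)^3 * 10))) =-0.00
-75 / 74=-1.01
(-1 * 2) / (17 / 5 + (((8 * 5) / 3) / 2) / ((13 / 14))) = -390 / 2063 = -0.19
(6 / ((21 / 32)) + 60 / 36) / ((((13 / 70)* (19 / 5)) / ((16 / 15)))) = 36320 / 2223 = 16.34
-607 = -607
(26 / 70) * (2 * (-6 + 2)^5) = -26624 / 35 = -760.69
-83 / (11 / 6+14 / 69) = -11454 / 281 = -40.76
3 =3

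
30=30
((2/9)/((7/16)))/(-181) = -0.00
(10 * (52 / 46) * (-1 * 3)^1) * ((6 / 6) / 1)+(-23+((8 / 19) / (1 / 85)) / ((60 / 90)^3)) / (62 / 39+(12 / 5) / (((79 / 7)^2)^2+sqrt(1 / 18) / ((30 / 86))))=18914351846597298 * sqrt(2) / 112209485084072303184347+71215008632768234711022663 / 2580818156933662973239981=27.59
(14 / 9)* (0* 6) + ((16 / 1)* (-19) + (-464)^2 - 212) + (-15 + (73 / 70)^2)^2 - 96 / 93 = 214972.52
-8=-8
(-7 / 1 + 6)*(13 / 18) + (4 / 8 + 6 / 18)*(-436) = -6553 / 18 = -364.06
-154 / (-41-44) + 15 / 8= 2507 / 680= 3.69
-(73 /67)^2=-5329 /4489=-1.19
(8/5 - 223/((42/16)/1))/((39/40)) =-70016/819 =-85.49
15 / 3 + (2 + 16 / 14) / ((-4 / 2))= 24 / 7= 3.43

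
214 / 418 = 107 / 209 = 0.51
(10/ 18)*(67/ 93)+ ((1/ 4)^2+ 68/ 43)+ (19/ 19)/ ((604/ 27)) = 181633205/ 86954256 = 2.09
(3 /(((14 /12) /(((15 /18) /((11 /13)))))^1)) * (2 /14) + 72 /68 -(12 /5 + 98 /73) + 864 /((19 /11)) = 31638536873 /63545405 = 497.89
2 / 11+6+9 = 167 / 11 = 15.18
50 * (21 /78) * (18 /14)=225 /13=17.31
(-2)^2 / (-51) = -0.08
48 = 48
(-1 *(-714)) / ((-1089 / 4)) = -952 / 363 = -2.62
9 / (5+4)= 1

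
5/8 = 0.62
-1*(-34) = 34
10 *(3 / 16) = 15 / 8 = 1.88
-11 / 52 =-0.21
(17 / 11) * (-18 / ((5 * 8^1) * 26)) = -153 / 5720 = -0.03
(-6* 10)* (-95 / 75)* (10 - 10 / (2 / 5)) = -1140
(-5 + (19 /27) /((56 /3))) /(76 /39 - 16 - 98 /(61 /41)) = 1983293 /31941840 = 0.06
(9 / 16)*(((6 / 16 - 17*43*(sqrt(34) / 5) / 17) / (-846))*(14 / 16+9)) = -237 / 96256+3397*sqrt(34) / 60160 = 0.33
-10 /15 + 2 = 4 /3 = 1.33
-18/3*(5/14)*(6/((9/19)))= -190/7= -27.14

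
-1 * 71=-71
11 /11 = 1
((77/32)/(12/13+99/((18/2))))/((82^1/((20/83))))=1001/1687888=0.00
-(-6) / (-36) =-1 / 6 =-0.17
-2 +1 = -1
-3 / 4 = -0.75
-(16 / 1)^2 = -256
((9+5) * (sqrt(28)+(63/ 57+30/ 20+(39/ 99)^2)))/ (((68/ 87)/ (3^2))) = 69567897/ 156332+5481 * sqrt(7)/ 17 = 1298.02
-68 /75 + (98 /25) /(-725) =-49594 /54375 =-0.91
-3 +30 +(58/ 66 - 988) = -31684/ 33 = -960.12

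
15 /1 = 15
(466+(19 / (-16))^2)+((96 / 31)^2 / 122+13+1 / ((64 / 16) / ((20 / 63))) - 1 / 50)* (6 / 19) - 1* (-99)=85409591482387 / 149694585600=570.56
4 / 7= 0.57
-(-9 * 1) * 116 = 1044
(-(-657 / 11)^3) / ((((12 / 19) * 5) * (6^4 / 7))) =155217783 / 425920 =364.43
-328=-328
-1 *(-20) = 20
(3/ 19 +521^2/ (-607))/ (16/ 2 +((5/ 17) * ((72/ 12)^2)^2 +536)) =-43822243/ 90695512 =-0.48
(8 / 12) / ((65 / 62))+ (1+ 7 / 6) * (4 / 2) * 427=120313 / 65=1850.97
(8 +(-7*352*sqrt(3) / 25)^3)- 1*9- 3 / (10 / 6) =-44879020032*sqrt(3) / 15625- 14 / 5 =-4974898.34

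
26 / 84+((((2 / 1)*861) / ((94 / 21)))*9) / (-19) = -6823009 / 37506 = -181.92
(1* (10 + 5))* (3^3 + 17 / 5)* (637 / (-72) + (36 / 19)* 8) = 8633 / 3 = 2877.67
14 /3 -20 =-46 /3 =-15.33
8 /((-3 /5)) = -40 /3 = -13.33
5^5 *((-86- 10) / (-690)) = 10000 / 23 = 434.78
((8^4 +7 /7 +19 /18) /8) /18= 73765 /2592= 28.46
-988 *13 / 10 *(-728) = 4675216 / 5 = 935043.20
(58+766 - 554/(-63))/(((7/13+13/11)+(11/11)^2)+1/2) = 15005276/58023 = 258.61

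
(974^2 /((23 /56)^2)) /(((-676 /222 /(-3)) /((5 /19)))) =2476727406720 /1698619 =1458082.95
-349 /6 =-58.17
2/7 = 0.29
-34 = -34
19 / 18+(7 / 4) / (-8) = 241 / 288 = 0.84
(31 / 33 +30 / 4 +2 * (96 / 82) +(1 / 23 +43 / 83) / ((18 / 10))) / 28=171908491 / 433923336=0.40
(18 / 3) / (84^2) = 1 / 1176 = 0.00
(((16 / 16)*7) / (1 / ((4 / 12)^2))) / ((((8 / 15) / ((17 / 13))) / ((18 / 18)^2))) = 595 / 312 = 1.91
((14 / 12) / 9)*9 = 1.17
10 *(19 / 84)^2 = 1805 / 3528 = 0.51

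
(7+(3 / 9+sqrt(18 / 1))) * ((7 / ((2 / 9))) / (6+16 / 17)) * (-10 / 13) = -40.41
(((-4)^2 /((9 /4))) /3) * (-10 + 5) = -11.85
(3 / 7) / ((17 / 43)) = 129 / 119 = 1.08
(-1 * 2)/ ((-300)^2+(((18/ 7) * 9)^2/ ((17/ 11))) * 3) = -833/ 37918026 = -0.00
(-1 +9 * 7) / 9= 62 / 9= 6.89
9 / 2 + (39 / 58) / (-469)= 61185 / 13601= 4.50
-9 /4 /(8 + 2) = -0.22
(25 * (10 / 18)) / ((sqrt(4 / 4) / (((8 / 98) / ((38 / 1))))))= 250 / 8379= 0.03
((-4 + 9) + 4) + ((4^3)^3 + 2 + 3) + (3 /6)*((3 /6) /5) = 5243161 /20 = 262158.05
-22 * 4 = -88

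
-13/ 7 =-1.86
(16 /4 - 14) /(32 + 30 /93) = -155 /501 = -0.31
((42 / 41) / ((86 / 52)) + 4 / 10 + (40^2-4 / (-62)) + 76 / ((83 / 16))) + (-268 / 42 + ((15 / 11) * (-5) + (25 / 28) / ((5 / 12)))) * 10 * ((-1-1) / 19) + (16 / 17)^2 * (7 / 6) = 15615899533795676 / 9589683452965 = 1628.41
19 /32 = 0.59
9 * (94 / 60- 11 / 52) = 3171 / 260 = 12.20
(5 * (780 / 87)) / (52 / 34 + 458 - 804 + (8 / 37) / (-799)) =-9607975 / 73831042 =-0.13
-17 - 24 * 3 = -89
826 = 826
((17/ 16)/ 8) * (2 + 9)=187/ 128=1.46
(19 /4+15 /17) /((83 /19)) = 7277 /5644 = 1.29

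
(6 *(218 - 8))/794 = 630/397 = 1.59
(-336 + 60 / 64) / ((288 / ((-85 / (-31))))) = -151895 / 47616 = -3.19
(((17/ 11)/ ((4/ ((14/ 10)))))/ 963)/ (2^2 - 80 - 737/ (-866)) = -7361/ 984831210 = -0.00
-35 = -35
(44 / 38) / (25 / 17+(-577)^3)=-187 / 31024155092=-0.00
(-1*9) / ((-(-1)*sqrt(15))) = -3*sqrt(15) / 5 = -2.32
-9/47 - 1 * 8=-385/47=-8.19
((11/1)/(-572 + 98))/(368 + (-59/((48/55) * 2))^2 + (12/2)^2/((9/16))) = -16896/1146395623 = -0.00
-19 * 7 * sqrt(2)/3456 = -133 * sqrt(2)/3456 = -0.05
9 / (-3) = -3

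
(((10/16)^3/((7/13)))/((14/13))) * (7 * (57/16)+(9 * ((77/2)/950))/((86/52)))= 10.59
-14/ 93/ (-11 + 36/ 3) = -14/ 93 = -0.15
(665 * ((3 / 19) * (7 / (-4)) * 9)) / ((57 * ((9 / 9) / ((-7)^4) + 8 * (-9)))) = 5294205 / 13138196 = 0.40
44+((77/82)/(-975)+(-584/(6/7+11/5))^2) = 33442872730627/915347550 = 36535.71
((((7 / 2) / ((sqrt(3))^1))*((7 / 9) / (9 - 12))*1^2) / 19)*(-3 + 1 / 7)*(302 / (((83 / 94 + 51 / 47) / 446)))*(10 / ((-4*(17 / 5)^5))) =-1384802125000*sqrt(3) / 80850917151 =-29.67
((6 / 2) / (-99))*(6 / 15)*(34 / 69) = -68 / 11385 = -0.01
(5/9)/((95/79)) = 79/171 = 0.46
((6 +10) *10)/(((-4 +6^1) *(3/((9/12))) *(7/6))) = 120/7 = 17.14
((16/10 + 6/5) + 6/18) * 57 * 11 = 9823/5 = 1964.60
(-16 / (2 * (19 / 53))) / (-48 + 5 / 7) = 2968 / 6289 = 0.47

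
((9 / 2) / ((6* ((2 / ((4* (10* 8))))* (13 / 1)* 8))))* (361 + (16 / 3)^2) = 17525 / 39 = 449.36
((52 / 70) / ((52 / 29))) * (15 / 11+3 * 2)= 2349 / 770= 3.05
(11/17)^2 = 121/289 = 0.42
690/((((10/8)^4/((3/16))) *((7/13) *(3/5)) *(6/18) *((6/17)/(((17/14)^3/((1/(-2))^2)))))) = 599346696/60025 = 9984.95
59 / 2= 29.50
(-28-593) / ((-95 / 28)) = 17388 / 95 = 183.03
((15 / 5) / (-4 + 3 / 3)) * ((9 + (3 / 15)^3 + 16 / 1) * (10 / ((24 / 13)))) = -6773 / 50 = -135.46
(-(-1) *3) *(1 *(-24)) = -72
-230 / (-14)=115 / 7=16.43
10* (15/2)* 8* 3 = 1800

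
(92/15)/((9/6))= 184/45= 4.09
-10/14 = -5/7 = -0.71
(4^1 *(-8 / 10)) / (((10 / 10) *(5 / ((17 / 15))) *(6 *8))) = -17 / 1125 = -0.02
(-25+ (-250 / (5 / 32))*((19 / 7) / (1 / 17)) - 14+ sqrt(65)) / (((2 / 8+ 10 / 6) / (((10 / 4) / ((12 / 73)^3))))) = -1005750936205 / 46368+ 1945085*sqrt(65) / 6624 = -21688258.36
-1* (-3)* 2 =6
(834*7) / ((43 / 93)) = 542934 / 43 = 12626.37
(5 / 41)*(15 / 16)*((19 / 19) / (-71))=-75 / 46576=-0.00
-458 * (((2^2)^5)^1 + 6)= -471740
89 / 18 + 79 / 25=3647 / 450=8.10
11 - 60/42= 67/7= 9.57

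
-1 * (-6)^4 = -1296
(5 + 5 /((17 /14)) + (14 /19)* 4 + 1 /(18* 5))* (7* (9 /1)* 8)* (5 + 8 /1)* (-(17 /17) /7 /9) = -18254756 /14535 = -1255.92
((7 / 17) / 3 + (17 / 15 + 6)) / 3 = 206 / 85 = 2.42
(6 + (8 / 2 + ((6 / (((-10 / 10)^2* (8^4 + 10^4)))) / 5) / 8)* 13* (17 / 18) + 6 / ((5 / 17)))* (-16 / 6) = -383186327 / 1902960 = -201.36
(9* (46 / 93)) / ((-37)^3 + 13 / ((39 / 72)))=-138 / 1569499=-0.00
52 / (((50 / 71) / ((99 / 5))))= 182754 / 125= 1462.03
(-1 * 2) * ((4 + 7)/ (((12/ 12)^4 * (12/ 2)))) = -11/ 3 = -3.67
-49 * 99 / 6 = -1617 / 2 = -808.50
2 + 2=4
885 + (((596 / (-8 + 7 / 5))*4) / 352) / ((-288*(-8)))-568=530246423 / 1672704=317.00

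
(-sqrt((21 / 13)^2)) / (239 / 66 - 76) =1386 / 62101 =0.02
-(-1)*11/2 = 11/2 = 5.50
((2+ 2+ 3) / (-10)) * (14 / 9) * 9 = -49 / 5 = -9.80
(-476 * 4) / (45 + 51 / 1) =-119 / 6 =-19.83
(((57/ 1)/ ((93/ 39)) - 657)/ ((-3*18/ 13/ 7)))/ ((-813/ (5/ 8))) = -1488305/ 1814616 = -0.82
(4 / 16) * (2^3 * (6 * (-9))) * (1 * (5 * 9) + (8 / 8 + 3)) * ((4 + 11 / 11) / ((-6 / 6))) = 26460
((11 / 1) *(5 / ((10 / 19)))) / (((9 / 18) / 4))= 836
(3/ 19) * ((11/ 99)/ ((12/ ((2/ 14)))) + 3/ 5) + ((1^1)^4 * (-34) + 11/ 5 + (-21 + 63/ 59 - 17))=-96947381/ 1412460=-68.64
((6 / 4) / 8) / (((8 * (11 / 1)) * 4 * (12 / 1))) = 1 / 22528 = 0.00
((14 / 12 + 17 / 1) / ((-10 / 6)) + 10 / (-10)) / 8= -119 / 80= -1.49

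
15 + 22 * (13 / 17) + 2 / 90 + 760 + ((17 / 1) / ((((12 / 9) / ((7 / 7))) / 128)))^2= 2038125122 / 765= 2664215.85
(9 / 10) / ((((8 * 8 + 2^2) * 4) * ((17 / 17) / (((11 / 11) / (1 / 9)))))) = 81 / 2720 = 0.03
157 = 157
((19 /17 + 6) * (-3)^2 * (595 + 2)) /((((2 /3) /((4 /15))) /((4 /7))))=5201064 /595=8741.28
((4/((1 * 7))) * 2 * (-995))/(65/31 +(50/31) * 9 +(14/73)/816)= -7349499840/107372839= -68.45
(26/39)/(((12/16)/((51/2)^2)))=578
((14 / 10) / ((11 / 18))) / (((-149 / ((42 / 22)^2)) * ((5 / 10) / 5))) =-111132 / 198319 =-0.56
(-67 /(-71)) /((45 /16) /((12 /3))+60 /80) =4288 /6603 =0.65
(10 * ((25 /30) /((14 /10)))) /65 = 25 /273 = 0.09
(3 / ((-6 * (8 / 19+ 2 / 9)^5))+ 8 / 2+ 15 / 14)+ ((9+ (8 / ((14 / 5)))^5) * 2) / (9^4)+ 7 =26968886769960848323 / 3551842170815400000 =7.59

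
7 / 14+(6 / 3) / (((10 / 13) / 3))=83 / 10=8.30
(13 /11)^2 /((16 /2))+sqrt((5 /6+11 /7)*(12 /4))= 2.86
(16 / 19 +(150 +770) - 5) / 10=17401 / 190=91.58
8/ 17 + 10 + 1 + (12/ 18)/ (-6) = 1738/ 153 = 11.36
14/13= 1.08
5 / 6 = 0.83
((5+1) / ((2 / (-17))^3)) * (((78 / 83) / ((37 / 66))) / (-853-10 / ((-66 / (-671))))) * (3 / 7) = 170721837 / 61567408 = 2.77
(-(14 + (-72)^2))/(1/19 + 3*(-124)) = 98762/7067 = 13.98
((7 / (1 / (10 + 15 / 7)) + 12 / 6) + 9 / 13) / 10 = 114 / 13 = 8.77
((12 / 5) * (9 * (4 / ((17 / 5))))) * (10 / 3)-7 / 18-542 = -140051 / 306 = -457.68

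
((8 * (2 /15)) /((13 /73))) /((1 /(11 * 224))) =2877952 /195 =14758.73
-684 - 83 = -767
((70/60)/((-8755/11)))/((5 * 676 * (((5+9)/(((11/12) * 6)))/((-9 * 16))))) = 363/14795950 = 0.00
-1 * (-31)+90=121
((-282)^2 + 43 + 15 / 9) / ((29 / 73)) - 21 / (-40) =697023347 / 3480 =200294.07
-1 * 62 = -62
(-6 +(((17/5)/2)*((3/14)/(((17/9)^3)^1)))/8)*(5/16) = -1939893/1035776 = -1.87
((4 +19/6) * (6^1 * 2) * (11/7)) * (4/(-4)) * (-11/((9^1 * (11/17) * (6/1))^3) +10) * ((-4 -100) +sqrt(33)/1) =213008657186/1515591 -8192640661 * sqrt(33)/6062364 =132781.78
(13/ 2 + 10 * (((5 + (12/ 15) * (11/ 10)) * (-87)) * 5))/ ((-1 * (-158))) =-51143/ 316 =-161.84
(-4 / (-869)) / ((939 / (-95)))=-380 / 815991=-0.00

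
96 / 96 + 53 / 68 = 121 / 68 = 1.78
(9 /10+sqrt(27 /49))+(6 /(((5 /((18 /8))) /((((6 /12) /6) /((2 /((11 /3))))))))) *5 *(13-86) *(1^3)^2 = -148.92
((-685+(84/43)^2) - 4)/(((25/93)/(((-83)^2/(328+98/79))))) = -4274831645341/80154150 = -53332.63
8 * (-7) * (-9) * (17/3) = 2856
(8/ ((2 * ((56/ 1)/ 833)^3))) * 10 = 8425795/ 64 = 131653.05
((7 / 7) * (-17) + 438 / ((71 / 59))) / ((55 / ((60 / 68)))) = 73905 / 13277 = 5.57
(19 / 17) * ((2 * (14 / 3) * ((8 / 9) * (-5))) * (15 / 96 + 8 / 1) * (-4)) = 77140 / 51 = 1512.55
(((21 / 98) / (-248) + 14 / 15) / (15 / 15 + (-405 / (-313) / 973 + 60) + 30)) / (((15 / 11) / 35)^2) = 12526971684689 / 1855753813440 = 6.75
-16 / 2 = -8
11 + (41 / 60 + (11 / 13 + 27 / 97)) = 969041 / 75660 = 12.81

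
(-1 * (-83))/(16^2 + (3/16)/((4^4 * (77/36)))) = 6544384/20185115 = 0.32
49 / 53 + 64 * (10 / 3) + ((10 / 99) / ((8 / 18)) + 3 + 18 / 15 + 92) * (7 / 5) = 349.26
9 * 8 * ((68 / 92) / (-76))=-306 / 437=-0.70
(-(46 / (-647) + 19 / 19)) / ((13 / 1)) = -601 / 8411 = -0.07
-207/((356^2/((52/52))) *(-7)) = 207/887152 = 0.00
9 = 9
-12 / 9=-4 / 3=-1.33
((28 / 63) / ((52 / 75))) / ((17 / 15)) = 0.57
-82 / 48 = -41 / 24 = -1.71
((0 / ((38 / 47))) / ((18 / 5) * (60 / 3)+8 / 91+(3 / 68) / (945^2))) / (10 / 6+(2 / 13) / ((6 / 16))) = 0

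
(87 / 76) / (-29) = -3 / 76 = -0.04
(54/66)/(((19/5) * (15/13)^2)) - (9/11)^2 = -5836/11495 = -0.51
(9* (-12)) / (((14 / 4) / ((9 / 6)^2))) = -486 / 7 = -69.43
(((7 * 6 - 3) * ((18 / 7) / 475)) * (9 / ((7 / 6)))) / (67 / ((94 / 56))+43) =197964 / 10078075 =0.02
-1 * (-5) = 5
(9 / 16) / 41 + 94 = 61673 / 656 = 94.01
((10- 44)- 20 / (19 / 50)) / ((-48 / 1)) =823 / 456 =1.80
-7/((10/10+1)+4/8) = -2.80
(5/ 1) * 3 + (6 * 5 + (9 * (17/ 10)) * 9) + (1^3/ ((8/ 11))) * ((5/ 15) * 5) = 22199/ 120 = 184.99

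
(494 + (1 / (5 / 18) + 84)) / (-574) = -1454 / 1435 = -1.01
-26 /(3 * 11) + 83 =2713 /33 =82.21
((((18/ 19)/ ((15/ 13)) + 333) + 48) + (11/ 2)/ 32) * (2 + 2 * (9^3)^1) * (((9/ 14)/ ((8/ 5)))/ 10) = 1525893669/ 68096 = 22407.98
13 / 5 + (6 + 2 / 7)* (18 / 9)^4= 3611 / 35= 103.17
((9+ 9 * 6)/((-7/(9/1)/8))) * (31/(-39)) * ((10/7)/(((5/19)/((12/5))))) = 3053376/455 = 6710.72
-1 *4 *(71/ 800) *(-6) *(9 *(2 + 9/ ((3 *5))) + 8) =33441/ 500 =66.88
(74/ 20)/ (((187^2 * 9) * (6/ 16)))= 148/ 4720815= 0.00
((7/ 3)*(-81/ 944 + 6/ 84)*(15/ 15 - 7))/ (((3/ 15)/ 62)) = 14725/ 236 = 62.39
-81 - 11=-92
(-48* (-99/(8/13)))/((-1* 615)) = -2574/205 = -12.56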